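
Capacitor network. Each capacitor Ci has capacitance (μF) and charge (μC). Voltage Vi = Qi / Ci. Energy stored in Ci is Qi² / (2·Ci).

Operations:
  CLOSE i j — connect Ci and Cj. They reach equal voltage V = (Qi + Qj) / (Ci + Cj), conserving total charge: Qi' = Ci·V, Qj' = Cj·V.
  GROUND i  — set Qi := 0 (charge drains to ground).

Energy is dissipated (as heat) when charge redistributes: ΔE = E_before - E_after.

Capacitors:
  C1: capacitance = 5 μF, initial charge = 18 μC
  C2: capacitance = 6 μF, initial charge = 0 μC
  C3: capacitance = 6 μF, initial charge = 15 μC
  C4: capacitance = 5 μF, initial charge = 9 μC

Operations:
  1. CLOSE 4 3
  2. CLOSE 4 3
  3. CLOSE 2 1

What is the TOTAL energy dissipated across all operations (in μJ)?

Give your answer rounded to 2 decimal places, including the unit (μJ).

Initial: C1(5μF, Q=18μC, V=3.60V), C2(6μF, Q=0μC, V=0.00V), C3(6μF, Q=15μC, V=2.50V), C4(5μF, Q=9μC, V=1.80V)
Op 1: CLOSE 4-3: Q_total=24.00, C_total=11.00, V=2.18; Q4=10.91, Q3=13.09; dissipated=0.668
Op 2: CLOSE 4-3: Q_total=24.00, C_total=11.00, V=2.18; Q4=10.91, Q3=13.09; dissipated=0.000
Op 3: CLOSE 2-1: Q_total=18.00, C_total=11.00, V=1.64; Q2=9.82, Q1=8.18; dissipated=17.673
Total dissipated: 18.341 μJ

Answer: 18.34 μJ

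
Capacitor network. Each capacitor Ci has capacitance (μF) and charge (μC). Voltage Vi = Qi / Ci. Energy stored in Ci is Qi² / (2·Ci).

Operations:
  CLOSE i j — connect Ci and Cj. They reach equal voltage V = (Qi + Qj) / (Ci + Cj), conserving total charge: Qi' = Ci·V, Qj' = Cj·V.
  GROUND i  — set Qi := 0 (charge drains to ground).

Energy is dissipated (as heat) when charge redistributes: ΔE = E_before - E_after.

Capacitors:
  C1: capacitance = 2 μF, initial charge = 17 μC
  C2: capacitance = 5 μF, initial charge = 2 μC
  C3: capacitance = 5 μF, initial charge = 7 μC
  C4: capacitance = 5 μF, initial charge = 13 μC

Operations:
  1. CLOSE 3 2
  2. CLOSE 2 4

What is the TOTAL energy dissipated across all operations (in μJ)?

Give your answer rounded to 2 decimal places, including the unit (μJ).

Initial: C1(2μF, Q=17μC, V=8.50V), C2(5μF, Q=2μC, V=0.40V), C3(5μF, Q=7μC, V=1.40V), C4(5μF, Q=13μC, V=2.60V)
Op 1: CLOSE 3-2: Q_total=9.00, C_total=10.00, V=0.90; Q3=4.50, Q2=4.50; dissipated=1.250
Op 2: CLOSE 2-4: Q_total=17.50, C_total=10.00, V=1.75; Q2=8.75, Q4=8.75; dissipated=3.612
Total dissipated: 4.862 μJ

Answer: 4.86 μJ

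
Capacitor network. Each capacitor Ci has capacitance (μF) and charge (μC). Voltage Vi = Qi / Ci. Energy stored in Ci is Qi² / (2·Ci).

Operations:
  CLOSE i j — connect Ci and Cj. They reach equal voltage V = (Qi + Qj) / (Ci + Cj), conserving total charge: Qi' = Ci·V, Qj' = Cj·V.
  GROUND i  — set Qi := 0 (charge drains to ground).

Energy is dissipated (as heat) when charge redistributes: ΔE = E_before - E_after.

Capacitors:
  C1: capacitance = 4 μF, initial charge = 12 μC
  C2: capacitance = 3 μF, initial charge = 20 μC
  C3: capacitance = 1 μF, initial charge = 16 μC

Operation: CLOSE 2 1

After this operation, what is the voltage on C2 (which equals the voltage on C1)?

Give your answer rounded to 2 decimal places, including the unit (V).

Answer: 4.57 V

Derivation:
Initial: C1(4μF, Q=12μC, V=3.00V), C2(3μF, Q=20μC, V=6.67V), C3(1μF, Q=16μC, V=16.00V)
Op 1: CLOSE 2-1: Q_total=32.00, C_total=7.00, V=4.57; Q2=13.71, Q1=18.29; dissipated=11.524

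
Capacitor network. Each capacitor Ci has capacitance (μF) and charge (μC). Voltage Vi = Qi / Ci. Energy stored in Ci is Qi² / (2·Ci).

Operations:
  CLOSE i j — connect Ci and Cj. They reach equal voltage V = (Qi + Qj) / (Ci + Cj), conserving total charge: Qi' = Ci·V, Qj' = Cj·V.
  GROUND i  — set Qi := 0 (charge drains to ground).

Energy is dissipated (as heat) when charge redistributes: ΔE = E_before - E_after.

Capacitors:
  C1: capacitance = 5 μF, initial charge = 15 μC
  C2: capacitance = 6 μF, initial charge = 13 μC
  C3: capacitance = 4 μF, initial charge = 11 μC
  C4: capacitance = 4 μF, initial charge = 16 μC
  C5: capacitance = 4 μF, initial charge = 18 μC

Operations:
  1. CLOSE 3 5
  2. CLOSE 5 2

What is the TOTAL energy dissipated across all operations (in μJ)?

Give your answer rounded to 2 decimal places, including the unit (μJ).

Initial: C1(5μF, Q=15μC, V=3.00V), C2(6μF, Q=13μC, V=2.17V), C3(4μF, Q=11μC, V=2.75V), C4(4μF, Q=16μC, V=4.00V), C5(4μF, Q=18μC, V=4.50V)
Op 1: CLOSE 3-5: Q_total=29.00, C_total=8.00, V=3.62; Q3=14.50, Q5=14.50; dissipated=3.062
Op 2: CLOSE 5-2: Q_total=27.50, C_total=10.00, V=2.75; Q5=11.00, Q2=16.50; dissipated=2.552
Total dissipated: 5.615 μJ

Answer: 5.61 μJ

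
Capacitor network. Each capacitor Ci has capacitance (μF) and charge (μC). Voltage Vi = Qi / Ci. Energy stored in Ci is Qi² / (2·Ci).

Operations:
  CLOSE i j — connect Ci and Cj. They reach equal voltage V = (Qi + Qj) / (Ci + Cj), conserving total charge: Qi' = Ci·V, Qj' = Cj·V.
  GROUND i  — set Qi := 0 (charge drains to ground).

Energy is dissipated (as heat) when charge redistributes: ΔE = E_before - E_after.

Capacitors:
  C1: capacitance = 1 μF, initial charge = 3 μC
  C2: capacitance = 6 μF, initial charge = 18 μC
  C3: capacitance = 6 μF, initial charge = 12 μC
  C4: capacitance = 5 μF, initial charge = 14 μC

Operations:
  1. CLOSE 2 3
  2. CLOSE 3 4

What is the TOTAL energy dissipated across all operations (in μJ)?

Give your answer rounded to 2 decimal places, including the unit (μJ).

Initial: C1(1μF, Q=3μC, V=3.00V), C2(6μF, Q=18μC, V=3.00V), C3(6μF, Q=12μC, V=2.00V), C4(5μF, Q=14μC, V=2.80V)
Op 1: CLOSE 2-3: Q_total=30.00, C_total=12.00, V=2.50; Q2=15.00, Q3=15.00; dissipated=1.500
Op 2: CLOSE 3-4: Q_total=29.00, C_total=11.00, V=2.64; Q3=15.82, Q4=13.18; dissipated=0.123
Total dissipated: 1.623 μJ

Answer: 1.62 μJ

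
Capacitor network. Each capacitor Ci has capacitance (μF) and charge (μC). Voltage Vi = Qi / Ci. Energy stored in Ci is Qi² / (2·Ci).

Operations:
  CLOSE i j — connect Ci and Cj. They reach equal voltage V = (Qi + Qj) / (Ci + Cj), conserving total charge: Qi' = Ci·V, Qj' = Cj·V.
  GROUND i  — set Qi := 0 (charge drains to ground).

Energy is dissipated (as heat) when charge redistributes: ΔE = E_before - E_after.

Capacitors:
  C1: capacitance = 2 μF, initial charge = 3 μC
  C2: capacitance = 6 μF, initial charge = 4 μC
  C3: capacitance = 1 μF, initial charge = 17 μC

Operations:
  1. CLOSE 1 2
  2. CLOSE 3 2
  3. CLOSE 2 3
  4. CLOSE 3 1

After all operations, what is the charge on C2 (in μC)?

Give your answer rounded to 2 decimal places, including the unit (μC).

Initial: C1(2μF, Q=3μC, V=1.50V), C2(6μF, Q=4μC, V=0.67V), C3(1μF, Q=17μC, V=17.00V)
Op 1: CLOSE 1-2: Q_total=7.00, C_total=8.00, V=0.88; Q1=1.75, Q2=5.25; dissipated=0.521
Op 2: CLOSE 3-2: Q_total=22.25, C_total=7.00, V=3.18; Q3=3.18, Q2=19.07; dissipated=111.435
Op 3: CLOSE 2-3: Q_total=22.25, C_total=7.00, V=3.18; Q2=19.07, Q3=3.18; dissipated=0.000
Op 4: CLOSE 3-1: Q_total=4.93, C_total=3.00, V=1.64; Q3=1.64, Q1=3.29; dissipated=1.769
Final charges: Q1=3.29, Q2=19.07, Q3=1.64

Answer: 19.07 μC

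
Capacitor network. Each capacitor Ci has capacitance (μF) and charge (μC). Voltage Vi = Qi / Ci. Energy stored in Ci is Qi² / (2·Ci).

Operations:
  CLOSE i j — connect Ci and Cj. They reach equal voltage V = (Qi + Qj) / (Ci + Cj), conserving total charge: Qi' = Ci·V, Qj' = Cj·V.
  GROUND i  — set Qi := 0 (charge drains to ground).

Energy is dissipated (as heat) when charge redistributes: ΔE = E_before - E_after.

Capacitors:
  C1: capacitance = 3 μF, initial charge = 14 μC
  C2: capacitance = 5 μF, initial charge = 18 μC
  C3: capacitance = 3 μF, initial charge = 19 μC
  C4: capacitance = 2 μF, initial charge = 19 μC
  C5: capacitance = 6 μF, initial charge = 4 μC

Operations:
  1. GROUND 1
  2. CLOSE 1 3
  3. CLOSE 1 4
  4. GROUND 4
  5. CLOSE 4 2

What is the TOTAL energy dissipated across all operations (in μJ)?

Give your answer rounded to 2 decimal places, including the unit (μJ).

Answer: 128.56 μJ

Derivation:
Initial: C1(3μF, Q=14μC, V=4.67V), C2(5μF, Q=18μC, V=3.60V), C3(3μF, Q=19μC, V=6.33V), C4(2μF, Q=19μC, V=9.50V), C5(6μF, Q=4μC, V=0.67V)
Op 1: GROUND 1: Q1=0; energy lost=32.667
Op 2: CLOSE 1-3: Q_total=19.00, C_total=6.00, V=3.17; Q1=9.50, Q3=9.50; dissipated=30.083
Op 3: CLOSE 1-4: Q_total=28.50, C_total=5.00, V=5.70; Q1=17.10, Q4=11.40; dissipated=24.067
Op 4: GROUND 4: Q4=0; energy lost=32.490
Op 5: CLOSE 4-2: Q_total=18.00, C_total=7.00, V=2.57; Q4=5.14, Q2=12.86; dissipated=9.257
Total dissipated: 128.564 μJ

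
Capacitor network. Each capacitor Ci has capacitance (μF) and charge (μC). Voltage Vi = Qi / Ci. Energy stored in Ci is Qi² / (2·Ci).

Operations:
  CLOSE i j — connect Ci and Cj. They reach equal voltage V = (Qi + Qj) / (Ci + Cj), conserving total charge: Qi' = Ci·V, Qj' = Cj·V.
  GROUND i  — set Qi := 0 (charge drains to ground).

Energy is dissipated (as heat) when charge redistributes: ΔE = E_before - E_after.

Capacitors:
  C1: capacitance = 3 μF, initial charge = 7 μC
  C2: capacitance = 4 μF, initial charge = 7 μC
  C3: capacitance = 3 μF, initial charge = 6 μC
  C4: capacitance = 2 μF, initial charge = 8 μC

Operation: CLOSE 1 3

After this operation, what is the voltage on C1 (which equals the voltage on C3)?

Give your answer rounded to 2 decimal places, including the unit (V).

Answer: 2.17 V

Derivation:
Initial: C1(3μF, Q=7μC, V=2.33V), C2(4μF, Q=7μC, V=1.75V), C3(3μF, Q=6μC, V=2.00V), C4(2μF, Q=8μC, V=4.00V)
Op 1: CLOSE 1-3: Q_total=13.00, C_total=6.00, V=2.17; Q1=6.50, Q3=6.50; dissipated=0.083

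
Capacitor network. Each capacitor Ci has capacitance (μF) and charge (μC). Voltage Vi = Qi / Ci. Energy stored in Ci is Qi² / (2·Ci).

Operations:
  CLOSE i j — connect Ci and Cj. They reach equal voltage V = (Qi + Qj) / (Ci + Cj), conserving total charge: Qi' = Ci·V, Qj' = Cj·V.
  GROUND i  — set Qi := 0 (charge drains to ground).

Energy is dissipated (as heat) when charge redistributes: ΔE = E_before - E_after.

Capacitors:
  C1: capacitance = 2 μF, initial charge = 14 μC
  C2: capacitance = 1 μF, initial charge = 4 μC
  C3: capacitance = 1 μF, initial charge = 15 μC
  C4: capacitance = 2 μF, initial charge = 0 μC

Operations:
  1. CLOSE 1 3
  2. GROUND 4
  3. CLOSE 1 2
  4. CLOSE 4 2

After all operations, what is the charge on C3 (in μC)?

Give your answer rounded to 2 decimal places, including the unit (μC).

Answer: 9.67 μC

Derivation:
Initial: C1(2μF, Q=14μC, V=7.00V), C2(1μF, Q=4μC, V=4.00V), C3(1μF, Q=15μC, V=15.00V), C4(2μF, Q=0μC, V=0.00V)
Op 1: CLOSE 1-3: Q_total=29.00, C_total=3.00, V=9.67; Q1=19.33, Q3=9.67; dissipated=21.333
Op 2: GROUND 4: Q4=0; energy lost=0.000
Op 3: CLOSE 1-2: Q_total=23.33, C_total=3.00, V=7.78; Q1=15.56, Q2=7.78; dissipated=10.704
Op 4: CLOSE 4-2: Q_total=7.78, C_total=3.00, V=2.59; Q4=5.19, Q2=2.59; dissipated=20.165
Final charges: Q1=15.56, Q2=2.59, Q3=9.67, Q4=5.19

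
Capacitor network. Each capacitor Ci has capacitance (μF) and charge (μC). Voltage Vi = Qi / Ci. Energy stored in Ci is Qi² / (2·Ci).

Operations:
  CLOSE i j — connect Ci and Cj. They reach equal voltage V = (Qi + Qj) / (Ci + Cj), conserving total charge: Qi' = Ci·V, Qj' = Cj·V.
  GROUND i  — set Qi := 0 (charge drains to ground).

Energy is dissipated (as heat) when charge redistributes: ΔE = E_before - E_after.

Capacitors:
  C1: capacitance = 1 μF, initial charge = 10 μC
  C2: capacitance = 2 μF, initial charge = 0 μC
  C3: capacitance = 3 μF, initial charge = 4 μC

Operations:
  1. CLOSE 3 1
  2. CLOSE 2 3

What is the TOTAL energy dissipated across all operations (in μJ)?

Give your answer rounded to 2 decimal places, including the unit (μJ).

Answer: 35.52 μJ

Derivation:
Initial: C1(1μF, Q=10μC, V=10.00V), C2(2μF, Q=0μC, V=0.00V), C3(3μF, Q=4μC, V=1.33V)
Op 1: CLOSE 3-1: Q_total=14.00, C_total=4.00, V=3.50; Q3=10.50, Q1=3.50; dissipated=28.167
Op 2: CLOSE 2-3: Q_total=10.50, C_total=5.00, V=2.10; Q2=4.20, Q3=6.30; dissipated=7.350
Total dissipated: 35.517 μJ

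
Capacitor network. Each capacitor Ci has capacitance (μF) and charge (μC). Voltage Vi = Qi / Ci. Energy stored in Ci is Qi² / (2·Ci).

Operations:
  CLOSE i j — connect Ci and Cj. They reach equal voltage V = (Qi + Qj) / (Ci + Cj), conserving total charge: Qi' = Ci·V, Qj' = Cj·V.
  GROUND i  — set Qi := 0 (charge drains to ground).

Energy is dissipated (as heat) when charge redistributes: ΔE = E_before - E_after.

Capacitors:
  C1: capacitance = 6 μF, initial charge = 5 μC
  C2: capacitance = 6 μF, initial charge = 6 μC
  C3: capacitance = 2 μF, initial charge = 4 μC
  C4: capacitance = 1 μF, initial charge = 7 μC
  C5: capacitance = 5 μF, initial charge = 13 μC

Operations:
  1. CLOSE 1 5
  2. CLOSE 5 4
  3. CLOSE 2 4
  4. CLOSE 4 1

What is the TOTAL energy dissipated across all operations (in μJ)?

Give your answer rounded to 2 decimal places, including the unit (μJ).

Initial: C1(6μF, Q=5μC, V=0.83V), C2(6μF, Q=6μC, V=1.00V), C3(2μF, Q=4μC, V=2.00V), C4(1μF, Q=7μC, V=7.00V), C5(5μF, Q=13μC, V=2.60V)
Op 1: CLOSE 1-5: Q_total=18.00, C_total=11.00, V=1.64; Q1=9.82, Q5=8.18; dissipated=4.256
Op 2: CLOSE 5-4: Q_total=15.18, C_total=6.00, V=2.53; Q5=12.65, Q4=2.53; dissipated=11.987
Op 3: CLOSE 2-4: Q_total=8.53, C_total=7.00, V=1.22; Q2=7.31, Q4=1.22; dissipated=1.004
Op 4: CLOSE 4-1: Q_total=11.04, C_total=7.00, V=1.58; Q4=1.58, Q1=9.46; dissipated=0.075
Total dissipated: 17.321 μJ

Answer: 17.32 μJ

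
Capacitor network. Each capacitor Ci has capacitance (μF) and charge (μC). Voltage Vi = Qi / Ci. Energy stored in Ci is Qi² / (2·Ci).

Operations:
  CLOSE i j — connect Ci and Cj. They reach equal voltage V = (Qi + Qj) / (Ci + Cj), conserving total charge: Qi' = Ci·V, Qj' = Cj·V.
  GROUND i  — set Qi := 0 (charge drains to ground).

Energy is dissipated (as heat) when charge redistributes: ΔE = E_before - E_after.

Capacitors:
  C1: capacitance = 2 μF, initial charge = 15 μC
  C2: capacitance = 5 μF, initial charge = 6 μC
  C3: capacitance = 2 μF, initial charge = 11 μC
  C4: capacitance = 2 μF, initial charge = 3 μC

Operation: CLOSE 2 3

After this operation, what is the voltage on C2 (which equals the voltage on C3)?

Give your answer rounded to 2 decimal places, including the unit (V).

Answer: 2.43 V

Derivation:
Initial: C1(2μF, Q=15μC, V=7.50V), C2(5μF, Q=6μC, V=1.20V), C3(2μF, Q=11μC, V=5.50V), C4(2μF, Q=3μC, V=1.50V)
Op 1: CLOSE 2-3: Q_total=17.00, C_total=7.00, V=2.43; Q2=12.14, Q3=4.86; dissipated=13.207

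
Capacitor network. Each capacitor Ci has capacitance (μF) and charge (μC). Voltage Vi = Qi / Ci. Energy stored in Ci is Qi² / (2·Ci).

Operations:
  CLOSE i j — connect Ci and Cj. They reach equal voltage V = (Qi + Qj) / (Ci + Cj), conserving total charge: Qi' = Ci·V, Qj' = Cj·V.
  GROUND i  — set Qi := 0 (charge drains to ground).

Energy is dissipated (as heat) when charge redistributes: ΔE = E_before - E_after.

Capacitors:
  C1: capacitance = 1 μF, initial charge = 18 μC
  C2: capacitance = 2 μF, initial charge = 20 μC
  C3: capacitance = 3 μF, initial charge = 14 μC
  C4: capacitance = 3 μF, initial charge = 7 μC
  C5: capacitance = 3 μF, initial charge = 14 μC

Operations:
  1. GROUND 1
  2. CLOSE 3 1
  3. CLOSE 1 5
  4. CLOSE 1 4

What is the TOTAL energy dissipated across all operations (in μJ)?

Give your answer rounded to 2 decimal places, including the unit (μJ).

Answer: 172.24 μJ

Derivation:
Initial: C1(1μF, Q=18μC, V=18.00V), C2(2μF, Q=20μC, V=10.00V), C3(3μF, Q=14μC, V=4.67V), C4(3μF, Q=7μC, V=2.33V), C5(3μF, Q=14μC, V=4.67V)
Op 1: GROUND 1: Q1=0; energy lost=162.000
Op 2: CLOSE 3-1: Q_total=14.00, C_total=4.00, V=3.50; Q3=10.50, Q1=3.50; dissipated=8.167
Op 3: CLOSE 1-5: Q_total=17.50, C_total=4.00, V=4.38; Q1=4.38, Q5=13.12; dissipated=0.510
Op 4: CLOSE 1-4: Q_total=11.38, C_total=4.00, V=2.84; Q1=2.84, Q4=8.53; dissipated=1.563
Total dissipated: 172.240 μJ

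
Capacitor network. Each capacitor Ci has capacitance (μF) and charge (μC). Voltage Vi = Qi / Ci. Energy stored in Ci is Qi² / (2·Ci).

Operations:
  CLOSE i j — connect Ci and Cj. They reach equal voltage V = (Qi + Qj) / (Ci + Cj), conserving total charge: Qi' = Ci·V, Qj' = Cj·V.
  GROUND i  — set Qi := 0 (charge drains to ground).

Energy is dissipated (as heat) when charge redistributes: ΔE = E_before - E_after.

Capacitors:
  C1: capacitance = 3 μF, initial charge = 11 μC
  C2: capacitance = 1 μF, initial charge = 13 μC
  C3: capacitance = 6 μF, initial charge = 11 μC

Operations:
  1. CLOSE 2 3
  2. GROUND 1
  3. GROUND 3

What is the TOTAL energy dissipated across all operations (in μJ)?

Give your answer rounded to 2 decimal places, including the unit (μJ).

Initial: C1(3μF, Q=11μC, V=3.67V), C2(1μF, Q=13μC, V=13.00V), C3(6μF, Q=11μC, V=1.83V)
Op 1: CLOSE 2-3: Q_total=24.00, C_total=7.00, V=3.43; Q2=3.43, Q3=20.57; dissipated=53.440
Op 2: GROUND 1: Q1=0; energy lost=20.167
Op 3: GROUND 3: Q3=0; energy lost=35.265
Total dissipated: 108.872 μJ

Answer: 108.87 μJ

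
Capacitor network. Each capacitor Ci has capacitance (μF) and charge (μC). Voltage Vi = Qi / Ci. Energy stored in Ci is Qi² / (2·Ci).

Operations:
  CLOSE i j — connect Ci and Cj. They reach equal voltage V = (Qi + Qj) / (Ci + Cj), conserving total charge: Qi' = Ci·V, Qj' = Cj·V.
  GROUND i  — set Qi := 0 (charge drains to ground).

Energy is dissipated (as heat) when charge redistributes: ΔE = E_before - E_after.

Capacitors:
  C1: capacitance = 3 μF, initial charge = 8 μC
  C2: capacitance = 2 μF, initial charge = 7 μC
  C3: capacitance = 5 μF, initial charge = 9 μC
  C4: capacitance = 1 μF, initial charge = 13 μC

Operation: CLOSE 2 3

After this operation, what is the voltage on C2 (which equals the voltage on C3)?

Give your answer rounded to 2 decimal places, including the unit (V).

Answer: 2.29 V

Derivation:
Initial: C1(3μF, Q=8μC, V=2.67V), C2(2μF, Q=7μC, V=3.50V), C3(5μF, Q=9μC, V=1.80V), C4(1μF, Q=13μC, V=13.00V)
Op 1: CLOSE 2-3: Q_total=16.00, C_total=7.00, V=2.29; Q2=4.57, Q3=11.43; dissipated=2.064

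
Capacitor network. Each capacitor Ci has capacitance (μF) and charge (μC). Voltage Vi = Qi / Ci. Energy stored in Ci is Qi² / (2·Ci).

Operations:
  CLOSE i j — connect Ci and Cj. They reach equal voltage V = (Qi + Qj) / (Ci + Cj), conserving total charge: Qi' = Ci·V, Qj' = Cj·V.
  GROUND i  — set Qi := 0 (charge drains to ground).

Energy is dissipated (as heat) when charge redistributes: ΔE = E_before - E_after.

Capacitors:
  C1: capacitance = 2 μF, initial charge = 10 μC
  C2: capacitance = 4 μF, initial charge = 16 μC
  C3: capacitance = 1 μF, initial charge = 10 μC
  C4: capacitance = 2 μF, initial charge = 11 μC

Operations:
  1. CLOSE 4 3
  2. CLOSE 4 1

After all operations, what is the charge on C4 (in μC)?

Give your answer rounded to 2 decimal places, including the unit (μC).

Answer: 12.00 μC

Derivation:
Initial: C1(2μF, Q=10μC, V=5.00V), C2(4μF, Q=16μC, V=4.00V), C3(1μF, Q=10μC, V=10.00V), C4(2μF, Q=11μC, V=5.50V)
Op 1: CLOSE 4-3: Q_total=21.00, C_total=3.00, V=7.00; Q4=14.00, Q3=7.00; dissipated=6.750
Op 2: CLOSE 4-1: Q_total=24.00, C_total=4.00, V=6.00; Q4=12.00, Q1=12.00; dissipated=2.000
Final charges: Q1=12.00, Q2=16.00, Q3=7.00, Q4=12.00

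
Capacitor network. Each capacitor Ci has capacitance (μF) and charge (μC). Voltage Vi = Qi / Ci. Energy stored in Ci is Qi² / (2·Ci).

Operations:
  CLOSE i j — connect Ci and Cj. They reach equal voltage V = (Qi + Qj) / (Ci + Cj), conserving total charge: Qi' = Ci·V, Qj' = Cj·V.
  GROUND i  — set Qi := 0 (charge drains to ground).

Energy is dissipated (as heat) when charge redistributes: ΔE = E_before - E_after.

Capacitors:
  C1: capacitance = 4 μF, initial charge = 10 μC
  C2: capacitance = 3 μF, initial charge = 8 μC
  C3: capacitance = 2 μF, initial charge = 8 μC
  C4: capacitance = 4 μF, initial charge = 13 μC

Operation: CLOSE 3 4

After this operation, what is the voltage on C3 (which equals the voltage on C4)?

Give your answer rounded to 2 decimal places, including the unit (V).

Answer: 3.50 V

Derivation:
Initial: C1(4μF, Q=10μC, V=2.50V), C2(3μF, Q=8μC, V=2.67V), C3(2μF, Q=8μC, V=4.00V), C4(4μF, Q=13μC, V=3.25V)
Op 1: CLOSE 3-4: Q_total=21.00, C_total=6.00, V=3.50; Q3=7.00, Q4=14.00; dissipated=0.375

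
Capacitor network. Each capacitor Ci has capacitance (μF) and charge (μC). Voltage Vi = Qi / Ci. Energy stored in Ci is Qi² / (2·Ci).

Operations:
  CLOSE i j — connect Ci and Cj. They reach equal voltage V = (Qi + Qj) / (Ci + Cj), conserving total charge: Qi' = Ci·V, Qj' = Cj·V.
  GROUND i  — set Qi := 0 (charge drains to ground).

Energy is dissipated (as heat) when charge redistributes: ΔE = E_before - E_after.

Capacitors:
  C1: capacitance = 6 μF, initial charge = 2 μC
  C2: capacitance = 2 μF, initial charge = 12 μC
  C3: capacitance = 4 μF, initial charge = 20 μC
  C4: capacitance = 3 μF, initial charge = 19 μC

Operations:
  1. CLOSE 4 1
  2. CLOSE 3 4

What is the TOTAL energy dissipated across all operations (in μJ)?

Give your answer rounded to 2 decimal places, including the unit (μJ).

Initial: C1(6μF, Q=2μC, V=0.33V), C2(2μF, Q=12μC, V=6.00V), C3(4μF, Q=20μC, V=5.00V), C4(3μF, Q=19μC, V=6.33V)
Op 1: CLOSE 4-1: Q_total=21.00, C_total=9.00, V=2.33; Q4=7.00, Q1=14.00; dissipated=36.000
Op 2: CLOSE 3-4: Q_total=27.00, C_total=7.00, V=3.86; Q3=15.43, Q4=11.57; dissipated=6.095
Total dissipated: 42.095 μJ

Answer: 42.10 μJ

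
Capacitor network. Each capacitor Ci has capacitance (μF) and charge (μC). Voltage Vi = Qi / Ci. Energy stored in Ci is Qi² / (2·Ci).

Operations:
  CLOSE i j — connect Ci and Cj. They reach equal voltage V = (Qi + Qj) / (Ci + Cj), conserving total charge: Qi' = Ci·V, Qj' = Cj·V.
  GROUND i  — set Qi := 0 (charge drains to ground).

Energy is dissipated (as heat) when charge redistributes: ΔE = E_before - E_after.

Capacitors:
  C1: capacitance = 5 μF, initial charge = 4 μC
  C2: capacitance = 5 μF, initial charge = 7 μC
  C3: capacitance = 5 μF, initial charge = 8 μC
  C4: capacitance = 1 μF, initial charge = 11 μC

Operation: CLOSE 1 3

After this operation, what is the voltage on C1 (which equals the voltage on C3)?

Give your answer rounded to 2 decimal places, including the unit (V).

Answer: 1.20 V

Derivation:
Initial: C1(5μF, Q=4μC, V=0.80V), C2(5μF, Q=7μC, V=1.40V), C3(5μF, Q=8μC, V=1.60V), C4(1μF, Q=11μC, V=11.00V)
Op 1: CLOSE 1-3: Q_total=12.00, C_total=10.00, V=1.20; Q1=6.00, Q3=6.00; dissipated=0.800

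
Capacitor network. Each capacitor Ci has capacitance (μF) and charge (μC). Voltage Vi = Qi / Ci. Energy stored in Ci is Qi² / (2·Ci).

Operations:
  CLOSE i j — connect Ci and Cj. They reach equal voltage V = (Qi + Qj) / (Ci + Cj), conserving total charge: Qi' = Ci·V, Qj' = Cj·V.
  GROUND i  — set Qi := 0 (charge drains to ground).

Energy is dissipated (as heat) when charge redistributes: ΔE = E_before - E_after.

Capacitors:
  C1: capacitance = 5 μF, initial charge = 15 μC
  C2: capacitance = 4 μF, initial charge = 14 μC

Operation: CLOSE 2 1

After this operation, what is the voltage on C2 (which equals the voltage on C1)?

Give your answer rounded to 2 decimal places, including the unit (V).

Answer: 3.22 V

Derivation:
Initial: C1(5μF, Q=15μC, V=3.00V), C2(4μF, Q=14μC, V=3.50V)
Op 1: CLOSE 2-1: Q_total=29.00, C_total=9.00, V=3.22; Q2=12.89, Q1=16.11; dissipated=0.278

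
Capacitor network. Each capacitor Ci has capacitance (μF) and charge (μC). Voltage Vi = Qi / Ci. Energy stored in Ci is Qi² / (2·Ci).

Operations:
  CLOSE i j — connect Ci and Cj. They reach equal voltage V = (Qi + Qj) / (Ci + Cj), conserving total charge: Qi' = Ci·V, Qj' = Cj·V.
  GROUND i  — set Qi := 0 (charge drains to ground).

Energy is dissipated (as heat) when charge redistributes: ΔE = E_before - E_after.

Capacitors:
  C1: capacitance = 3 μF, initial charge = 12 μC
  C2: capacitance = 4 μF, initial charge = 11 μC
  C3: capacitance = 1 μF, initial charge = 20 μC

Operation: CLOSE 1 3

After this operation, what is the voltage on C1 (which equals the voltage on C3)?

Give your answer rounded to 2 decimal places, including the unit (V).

Initial: C1(3μF, Q=12μC, V=4.00V), C2(4μF, Q=11μC, V=2.75V), C3(1μF, Q=20μC, V=20.00V)
Op 1: CLOSE 1-3: Q_total=32.00, C_total=4.00, V=8.00; Q1=24.00, Q3=8.00; dissipated=96.000

Answer: 8.00 V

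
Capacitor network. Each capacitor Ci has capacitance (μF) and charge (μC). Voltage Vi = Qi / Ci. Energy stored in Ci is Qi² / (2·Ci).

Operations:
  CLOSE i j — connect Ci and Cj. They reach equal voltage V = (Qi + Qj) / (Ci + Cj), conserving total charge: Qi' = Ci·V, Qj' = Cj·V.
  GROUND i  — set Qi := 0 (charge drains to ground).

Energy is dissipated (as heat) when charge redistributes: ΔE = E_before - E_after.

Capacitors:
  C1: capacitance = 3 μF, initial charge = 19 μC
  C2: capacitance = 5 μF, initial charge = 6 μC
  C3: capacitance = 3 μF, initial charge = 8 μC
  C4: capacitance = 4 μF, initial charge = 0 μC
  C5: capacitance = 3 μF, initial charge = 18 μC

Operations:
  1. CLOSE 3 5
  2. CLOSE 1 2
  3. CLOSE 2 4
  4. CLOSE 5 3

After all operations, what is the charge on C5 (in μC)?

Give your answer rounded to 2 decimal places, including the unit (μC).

Initial: C1(3μF, Q=19μC, V=6.33V), C2(5μF, Q=6μC, V=1.20V), C3(3μF, Q=8μC, V=2.67V), C4(4μF, Q=0μC, V=0.00V), C5(3μF, Q=18μC, V=6.00V)
Op 1: CLOSE 3-5: Q_total=26.00, C_total=6.00, V=4.33; Q3=13.00, Q5=13.00; dissipated=8.333
Op 2: CLOSE 1-2: Q_total=25.00, C_total=8.00, V=3.12; Q1=9.38, Q2=15.62; dissipated=24.704
Op 3: CLOSE 2-4: Q_total=15.62, C_total=9.00, V=1.74; Q2=8.68, Q4=6.94; dissipated=10.851
Op 4: CLOSE 5-3: Q_total=26.00, C_total=6.00, V=4.33; Q5=13.00, Q3=13.00; dissipated=0.000
Final charges: Q1=9.38, Q2=8.68, Q3=13.00, Q4=6.94, Q5=13.00

Answer: 13.00 μC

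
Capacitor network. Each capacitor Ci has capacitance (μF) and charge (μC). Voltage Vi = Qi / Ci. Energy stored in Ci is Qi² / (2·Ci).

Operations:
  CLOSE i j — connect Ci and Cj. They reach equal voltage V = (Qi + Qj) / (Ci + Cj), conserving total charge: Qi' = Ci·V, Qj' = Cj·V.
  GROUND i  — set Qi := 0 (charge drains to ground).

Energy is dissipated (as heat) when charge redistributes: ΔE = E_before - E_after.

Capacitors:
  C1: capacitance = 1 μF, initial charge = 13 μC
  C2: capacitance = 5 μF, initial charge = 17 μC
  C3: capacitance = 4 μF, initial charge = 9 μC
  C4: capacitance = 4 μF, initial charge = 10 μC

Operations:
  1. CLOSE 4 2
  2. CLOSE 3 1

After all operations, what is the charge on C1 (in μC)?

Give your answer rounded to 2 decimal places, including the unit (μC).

Answer: 4.40 μC

Derivation:
Initial: C1(1μF, Q=13μC, V=13.00V), C2(5μF, Q=17μC, V=3.40V), C3(4μF, Q=9μC, V=2.25V), C4(4μF, Q=10μC, V=2.50V)
Op 1: CLOSE 4-2: Q_total=27.00, C_total=9.00, V=3.00; Q4=12.00, Q2=15.00; dissipated=0.900
Op 2: CLOSE 3-1: Q_total=22.00, C_total=5.00, V=4.40; Q3=17.60, Q1=4.40; dissipated=46.225
Final charges: Q1=4.40, Q2=15.00, Q3=17.60, Q4=12.00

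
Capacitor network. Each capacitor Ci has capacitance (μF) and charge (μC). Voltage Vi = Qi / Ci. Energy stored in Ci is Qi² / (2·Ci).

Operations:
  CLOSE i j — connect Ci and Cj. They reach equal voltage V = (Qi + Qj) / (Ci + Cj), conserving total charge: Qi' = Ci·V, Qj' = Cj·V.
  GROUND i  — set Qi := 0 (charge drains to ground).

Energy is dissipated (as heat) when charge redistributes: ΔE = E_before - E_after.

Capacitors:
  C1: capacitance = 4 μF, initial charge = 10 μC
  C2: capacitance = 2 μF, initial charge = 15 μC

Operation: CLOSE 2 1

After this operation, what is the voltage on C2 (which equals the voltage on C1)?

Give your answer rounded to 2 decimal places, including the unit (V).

Answer: 4.17 V

Derivation:
Initial: C1(4μF, Q=10μC, V=2.50V), C2(2μF, Q=15μC, V=7.50V)
Op 1: CLOSE 2-1: Q_total=25.00, C_total=6.00, V=4.17; Q2=8.33, Q1=16.67; dissipated=16.667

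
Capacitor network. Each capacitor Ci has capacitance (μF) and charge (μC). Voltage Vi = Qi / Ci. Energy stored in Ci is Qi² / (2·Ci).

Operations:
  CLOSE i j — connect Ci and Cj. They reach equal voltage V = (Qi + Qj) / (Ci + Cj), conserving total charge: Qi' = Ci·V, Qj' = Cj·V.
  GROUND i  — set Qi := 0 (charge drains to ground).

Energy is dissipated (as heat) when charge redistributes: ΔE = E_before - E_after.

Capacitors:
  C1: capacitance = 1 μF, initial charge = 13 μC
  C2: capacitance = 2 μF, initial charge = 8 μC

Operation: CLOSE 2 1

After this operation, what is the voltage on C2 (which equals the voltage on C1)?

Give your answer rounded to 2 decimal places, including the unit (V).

Initial: C1(1μF, Q=13μC, V=13.00V), C2(2μF, Q=8μC, V=4.00V)
Op 1: CLOSE 2-1: Q_total=21.00, C_total=3.00, V=7.00; Q2=14.00, Q1=7.00; dissipated=27.000

Answer: 7.00 V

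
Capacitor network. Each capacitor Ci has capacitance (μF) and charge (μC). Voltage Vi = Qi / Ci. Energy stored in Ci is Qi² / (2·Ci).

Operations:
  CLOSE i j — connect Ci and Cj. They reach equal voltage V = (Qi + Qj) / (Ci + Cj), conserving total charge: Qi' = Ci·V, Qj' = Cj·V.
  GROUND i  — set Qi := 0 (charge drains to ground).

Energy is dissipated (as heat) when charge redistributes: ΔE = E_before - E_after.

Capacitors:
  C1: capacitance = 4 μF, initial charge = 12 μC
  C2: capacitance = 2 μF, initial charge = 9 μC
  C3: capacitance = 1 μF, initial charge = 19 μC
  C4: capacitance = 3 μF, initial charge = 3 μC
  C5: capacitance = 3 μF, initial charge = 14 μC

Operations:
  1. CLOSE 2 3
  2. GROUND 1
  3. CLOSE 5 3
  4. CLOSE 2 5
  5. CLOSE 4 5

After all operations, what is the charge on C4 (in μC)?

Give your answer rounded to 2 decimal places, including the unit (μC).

Initial: C1(4μF, Q=12μC, V=3.00V), C2(2μF, Q=9μC, V=4.50V), C3(1μF, Q=19μC, V=19.00V), C4(3μF, Q=3μC, V=1.00V), C5(3μF, Q=14μC, V=4.67V)
Op 1: CLOSE 2-3: Q_total=28.00, C_total=3.00, V=9.33; Q2=18.67, Q3=9.33; dissipated=70.083
Op 2: GROUND 1: Q1=0; energy lost=18.000
Op 3: CLOSE 5-3: Q_total=23.33, C_total=4.00, V=5.83; Q5=17.50, Q3=5.83; dissipated=8.167
Op 4: CLOSE 2-5: Q_total=36.17, C_total=5.00, V=7.23; Q2=14.47, Q5=21.70; dissipated=7.350
Op 5: CLOSE 4-5: Q_total=24.70, C_total=6.00, V=4.12; Q4=12.35, Q5=12.35; dissipated=29.141
Final charges: Q1=0.00, Q2=14.47, Q3=5.83, Q4=12.35, Q5=12.35

Answer: 12.35 μC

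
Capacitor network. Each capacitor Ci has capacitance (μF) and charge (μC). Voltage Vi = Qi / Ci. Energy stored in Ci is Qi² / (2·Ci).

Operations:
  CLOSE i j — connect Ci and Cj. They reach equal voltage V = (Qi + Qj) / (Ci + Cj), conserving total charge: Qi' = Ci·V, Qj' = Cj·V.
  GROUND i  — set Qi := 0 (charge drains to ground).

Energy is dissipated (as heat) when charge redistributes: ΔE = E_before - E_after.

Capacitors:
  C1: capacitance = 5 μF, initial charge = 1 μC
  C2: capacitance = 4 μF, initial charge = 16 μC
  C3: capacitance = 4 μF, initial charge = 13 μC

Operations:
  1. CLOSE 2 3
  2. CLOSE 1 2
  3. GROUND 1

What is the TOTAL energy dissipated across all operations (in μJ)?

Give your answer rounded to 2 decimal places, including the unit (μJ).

Initial: C1(5μF, Q=1μC, V=0.20V), C2(4μF, Q=16μC, V=4.00V), C3(4μF, Q=13μC, V=3.25V)
Op 1: CLOSE 2-3: Q_total=29.00, C_total=8.00, V=3.62; Q2=14.50, Q3=14.50; dissipated=0.562
Op 2: CLOSE 1-2: Q_total=15.50, C_total=9.00, V=1.72; Q1=8.61, Q2=6.89; dissipated=13.034
Op 3: GROUND 1: Q1=0; energy lost=7.415
Total dissipated: 21.012 μJ

Answer: 21.01 μJ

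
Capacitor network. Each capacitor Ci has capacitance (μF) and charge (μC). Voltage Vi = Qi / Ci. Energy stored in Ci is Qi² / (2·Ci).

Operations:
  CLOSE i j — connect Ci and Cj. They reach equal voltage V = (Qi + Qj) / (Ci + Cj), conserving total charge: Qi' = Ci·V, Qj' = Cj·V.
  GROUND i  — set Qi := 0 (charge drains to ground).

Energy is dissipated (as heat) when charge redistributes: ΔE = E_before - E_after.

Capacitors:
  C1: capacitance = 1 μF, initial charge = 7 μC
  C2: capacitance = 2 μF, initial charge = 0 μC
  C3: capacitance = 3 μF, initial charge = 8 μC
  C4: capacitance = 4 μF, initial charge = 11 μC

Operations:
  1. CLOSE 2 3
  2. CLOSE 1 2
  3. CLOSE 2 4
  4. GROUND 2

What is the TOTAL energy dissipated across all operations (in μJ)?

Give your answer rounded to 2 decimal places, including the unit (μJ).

Answer: 23.07 μJ

Derivation:
Initial: C1(1μF, Q=7μC, V=7.00V), C2(2μF, Q=0μC, V=0.00V), C3(3μF, Q=8μC, V=2.67V), C4(4μF, Q=11μC, V=2.75V)
Op 1: CLOSE 2-3: Q_total=8.00, C_total=5.00, V=1.60; Q2=3.20, Q3=4.80; dissipated=4.267
Op 2: CLOSE 1-2: Q_total=10.20, C_total=3.00, V=3.40; Q1=3.40, Q2=6.80; dissipated=9.720
Op 3: CLOSE 2-4: Q_total=17.80, C_total=6.00, V=2.97; Q2=5.93, Q4=11.87; dissipated=0.282
Op 4: GROUND 2: Q2=0; energy lost=8.801
Total dissipated: 23.069 μJ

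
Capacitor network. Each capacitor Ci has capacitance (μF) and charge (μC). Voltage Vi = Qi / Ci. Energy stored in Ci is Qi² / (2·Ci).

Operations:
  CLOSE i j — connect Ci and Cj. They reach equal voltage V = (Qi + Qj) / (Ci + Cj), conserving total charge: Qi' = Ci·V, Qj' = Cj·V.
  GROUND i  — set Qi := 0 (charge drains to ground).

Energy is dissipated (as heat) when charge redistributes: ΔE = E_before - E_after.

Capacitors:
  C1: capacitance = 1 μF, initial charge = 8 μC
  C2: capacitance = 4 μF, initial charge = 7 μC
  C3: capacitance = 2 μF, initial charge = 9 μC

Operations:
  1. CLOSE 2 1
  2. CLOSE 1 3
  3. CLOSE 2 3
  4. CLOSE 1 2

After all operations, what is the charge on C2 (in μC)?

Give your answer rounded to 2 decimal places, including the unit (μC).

Initial: C1(1μF, Q=8μC, V=8.00V), C2(4μF, Q=7μC, V=1.75V), C3(2μF, Q=9μC, V=4.50V)
Op 1: CLOSE 2-1: Q_total=15.00, C_total=5.00, V=3.00; Q2=12.00, Q1=3.00; dissipated=15.625
Op 2: CLOSE 1-3: Q_total=12.00, C_total=3.00, V=4.00; Q1=4.00, Q3=8.00; dissipated=0.750
Op 3: CLOSE 2-3: Q_total=20.00, C_total=6.00, V=3.33; Q2=13.33, Q3=6.67; dissipated=0.667
Op 4: CLOSE 1-2: Q_total=17.33, C_total=5.00, V=3.47; Q1=3.47, Q2=13.87; dissipated=0.178
Final charges: Q1=3.47, Q2=13.87, Q3=6.67

Answer: 13.87 μC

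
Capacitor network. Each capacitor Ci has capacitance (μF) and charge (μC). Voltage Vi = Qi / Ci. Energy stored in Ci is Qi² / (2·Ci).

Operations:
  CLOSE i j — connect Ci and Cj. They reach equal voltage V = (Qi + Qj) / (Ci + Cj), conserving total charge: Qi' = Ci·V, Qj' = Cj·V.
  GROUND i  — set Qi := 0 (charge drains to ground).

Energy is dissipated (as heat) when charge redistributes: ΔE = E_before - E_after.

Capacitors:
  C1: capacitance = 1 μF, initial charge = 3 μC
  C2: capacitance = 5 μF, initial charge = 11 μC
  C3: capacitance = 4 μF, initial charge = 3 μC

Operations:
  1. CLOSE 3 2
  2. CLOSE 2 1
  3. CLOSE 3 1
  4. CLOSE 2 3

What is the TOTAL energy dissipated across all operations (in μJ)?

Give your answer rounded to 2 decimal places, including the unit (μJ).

Initial: C1(1μF, Q=3μC, V=3.00V), C2(5μF, Q=11μC, V=2.20V), C3(4μF, Q=3μC, V=0.75V)
Op 1: CLOSE 3-2: Q_total=14.00, C_total=9.00, V=1.56; Q3=6.22, Q2=7.78; dissipated=2.336
Op 2: CLOSE 2-1: Q_total=10.78, C_total=6.00, V=1.80; Q2=8.98, Q1=1.80; dissipated=0.869
Op 3: CLOSE 3-1: Q_total=8.02, C_total=5.00, V=1.60; Q3=6.41, Q1=1.60; dissipated=0.023
Op 4: CLOSE 2-3: Q_total=15.40, C_total=9.00, V=1.71; Q2=8.55, Q3=6.84; dissipated=0.041
Total dissipated: 3.270 μJ

Answer: 3.27 μJ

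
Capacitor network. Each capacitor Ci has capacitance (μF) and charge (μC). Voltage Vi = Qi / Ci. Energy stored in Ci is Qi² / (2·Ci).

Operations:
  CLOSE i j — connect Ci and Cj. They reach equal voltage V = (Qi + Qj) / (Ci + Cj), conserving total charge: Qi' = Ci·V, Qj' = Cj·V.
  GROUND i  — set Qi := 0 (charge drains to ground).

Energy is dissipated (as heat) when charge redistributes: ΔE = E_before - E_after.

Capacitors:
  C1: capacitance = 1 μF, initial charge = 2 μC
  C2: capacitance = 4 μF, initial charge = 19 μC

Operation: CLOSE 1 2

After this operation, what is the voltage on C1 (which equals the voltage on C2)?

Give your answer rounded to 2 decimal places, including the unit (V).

Initial: C1(1μF, Q=2μC, V=2.00V), C2(4μF, Q=19μC, V=4.75V)
Op 1: CLOSE 1-2: Q_total=21.00, C_total=5.00, V=4.20; Q1=4.20, Q2=16.80; dissipated=3.025

Answer: 4.20 V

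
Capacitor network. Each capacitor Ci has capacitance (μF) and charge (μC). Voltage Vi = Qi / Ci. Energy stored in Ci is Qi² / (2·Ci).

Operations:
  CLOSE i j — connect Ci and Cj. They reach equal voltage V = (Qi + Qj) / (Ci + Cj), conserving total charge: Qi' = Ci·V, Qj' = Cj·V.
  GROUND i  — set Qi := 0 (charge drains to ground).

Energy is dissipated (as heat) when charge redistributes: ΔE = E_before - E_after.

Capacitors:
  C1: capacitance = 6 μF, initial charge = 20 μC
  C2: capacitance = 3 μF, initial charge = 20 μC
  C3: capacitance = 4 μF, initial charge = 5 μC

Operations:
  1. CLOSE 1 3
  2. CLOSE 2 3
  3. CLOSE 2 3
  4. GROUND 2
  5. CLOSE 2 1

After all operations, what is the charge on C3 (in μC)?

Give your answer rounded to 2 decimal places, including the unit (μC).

Answer: 17.14 μC

Derivation:
Initial: C1(6μF, Q=20μC, V=3.33V), C2(3μF, Q=20μC, V=6.67V), C3(4μF, Q=5μC, V=1.25V)
Op 1: CLOSE 1-3: Q_total=25.00, C_total=10.00, V=2.50; Q1=15.00, Q3=10.00; dissipated=5.208
Op 2: CLOSE 2-3: Q_total=30.00, C_total=7.00, V=4.29; Q2=12.86, Q3=17.14; dissipated=14.881
Op 3: CLOSE 2-3: Q_total=30.00, C_total=7.00, V=4.29; Q2=12.86, Q3=17.14; dissipated=0.000
Op 4: GROUND 2: Q2=0; energy lost=27.551
Op 5: CLOSE 2-1: Q_total=15.00, C_total=9.00, V=1.67; Q2=5.00, Q1=10.00; dissipated=6.250
Final charges: Q1=10.00, Q2=5.00, Q3=17.14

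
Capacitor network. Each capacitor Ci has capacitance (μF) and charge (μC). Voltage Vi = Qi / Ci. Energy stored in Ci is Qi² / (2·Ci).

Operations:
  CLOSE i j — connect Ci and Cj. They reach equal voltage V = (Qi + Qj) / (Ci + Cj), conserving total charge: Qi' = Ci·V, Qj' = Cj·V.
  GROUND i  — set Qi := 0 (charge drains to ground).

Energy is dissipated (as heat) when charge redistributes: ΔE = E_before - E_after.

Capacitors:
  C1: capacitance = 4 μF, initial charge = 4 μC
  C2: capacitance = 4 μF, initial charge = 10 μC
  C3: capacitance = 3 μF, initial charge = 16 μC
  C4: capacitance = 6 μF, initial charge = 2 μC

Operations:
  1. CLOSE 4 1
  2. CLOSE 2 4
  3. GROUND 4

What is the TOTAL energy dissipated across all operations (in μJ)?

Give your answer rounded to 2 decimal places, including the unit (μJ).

Initial: C1(4μF, Q=4μC, V=1.00V), C2(4μF, Q=10μC, V=2.50V), C3(3μF, Q=16μC, V=5.33V), C4(6μF, Q=2μC, V=0.33V)
Op 1: CLOSE 4-1: Q_total=6.00, C_total=10.00, V=0.60; Q4=3.60, Q1=2.40; dissipated=0.533
Op 2: CLOSE 2-4: Q_total=13.60, C_total=10.00, V=1.36; Q2=5.44, Q4=8.16; dissipated=4.332
Op 3: GROUND 4: Q4=0; energy lost=5.549
Total dissipated: 10.414 μJ

Answer: 10.41 μJ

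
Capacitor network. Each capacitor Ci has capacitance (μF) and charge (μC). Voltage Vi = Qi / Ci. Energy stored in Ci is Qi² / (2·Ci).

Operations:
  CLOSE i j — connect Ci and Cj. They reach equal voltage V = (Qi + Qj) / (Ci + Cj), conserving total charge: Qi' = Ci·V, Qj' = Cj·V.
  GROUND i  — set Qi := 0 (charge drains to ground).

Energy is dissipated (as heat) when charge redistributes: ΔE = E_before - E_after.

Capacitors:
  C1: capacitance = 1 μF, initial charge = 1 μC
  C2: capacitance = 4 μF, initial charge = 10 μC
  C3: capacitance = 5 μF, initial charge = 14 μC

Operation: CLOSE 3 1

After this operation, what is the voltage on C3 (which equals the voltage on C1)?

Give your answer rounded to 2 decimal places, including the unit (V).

Initial: C1(1μF, Q=1μC, V=1.00V), C2(4μF, Q=10μC, V=2.50V), C3(5μF, Q=14μC, V=2.80V)
Op 1: CLOSE 3-1: Q_total=15.00, C_total=6.00, V=2.50; Q3=12.50, Q1=2.50; dissipated=1.350

Answer: 2.50 V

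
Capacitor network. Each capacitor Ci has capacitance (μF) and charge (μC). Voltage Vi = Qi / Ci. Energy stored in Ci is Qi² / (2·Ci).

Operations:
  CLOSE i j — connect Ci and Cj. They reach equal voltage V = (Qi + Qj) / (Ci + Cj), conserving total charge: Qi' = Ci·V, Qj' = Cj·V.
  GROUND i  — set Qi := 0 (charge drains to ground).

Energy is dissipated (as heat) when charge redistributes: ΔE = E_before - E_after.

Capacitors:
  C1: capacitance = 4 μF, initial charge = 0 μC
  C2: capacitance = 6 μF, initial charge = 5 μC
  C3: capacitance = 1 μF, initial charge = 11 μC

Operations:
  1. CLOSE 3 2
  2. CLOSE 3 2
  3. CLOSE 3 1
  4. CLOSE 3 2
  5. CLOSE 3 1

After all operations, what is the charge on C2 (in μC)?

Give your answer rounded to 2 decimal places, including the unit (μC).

Initial: C1(4μF, Q=0μC, V=0.00V), C2(6μF, Q=5μC, V=0.83V), C3(1μF, Q=11μC, V=11.00V)
Op 1: CLOSE 3-2: Q_total=16.00, C_total=7.00, V=2.29; Q3=2.29, Q2=13.71; dissipated=44.298
Op 2: CLOSE 3-2: Q_total=16.00, C_total=7.00, V=2.29; Q3=2.29, Q2=13.71; dissipated=0.000
Op 3: CLOSE 3-1: Q_total=2.29, C_total=5.00, V=0.46; Q3=0.46, Q1=1.83; dissipated=2.090
Op 4: CLOSE 3-2: Q_total=14.17, C_total=7.00, V=2.02; Q3=2.02, Q2=12.15; dissipated=1.433
Op 5: CLOSE 3-1: Q_total=3.85, C_total=5.00, V=0.77; Q3=0.77, Q1=3.08; dissipated=0.983
Final charges: Q1=3.08, Q2=12.15, Q3=0.77

Answer: 12.15 μC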